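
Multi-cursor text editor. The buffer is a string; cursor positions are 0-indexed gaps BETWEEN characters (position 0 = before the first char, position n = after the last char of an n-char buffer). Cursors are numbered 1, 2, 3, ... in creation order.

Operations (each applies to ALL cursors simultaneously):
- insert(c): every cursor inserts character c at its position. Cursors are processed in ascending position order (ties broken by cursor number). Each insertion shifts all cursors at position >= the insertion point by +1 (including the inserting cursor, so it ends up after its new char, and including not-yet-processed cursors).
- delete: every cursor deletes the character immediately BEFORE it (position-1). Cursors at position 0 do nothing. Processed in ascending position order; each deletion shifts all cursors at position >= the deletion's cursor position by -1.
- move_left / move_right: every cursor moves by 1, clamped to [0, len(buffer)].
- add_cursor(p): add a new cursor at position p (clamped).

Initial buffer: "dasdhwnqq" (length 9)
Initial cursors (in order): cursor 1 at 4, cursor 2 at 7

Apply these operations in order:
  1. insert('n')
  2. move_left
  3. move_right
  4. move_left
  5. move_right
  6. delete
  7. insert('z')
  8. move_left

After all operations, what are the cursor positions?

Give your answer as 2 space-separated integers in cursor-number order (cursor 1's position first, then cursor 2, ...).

Answer: 4 8

Derivation:
After op 1 (insert('n')): buffer="dasdnhwnnqq" (len 11), cursors c1@5 c2@9, authorship ....1...2..
After op 2 (move_left): buffer="dasdnhwnnqq" (len 11), cursors c1@4 c2@8, authorship ....1...2..
After op 3 (move_right): buffer="dasdnhwnnqq" (len 11), cursors c1@5 c2@9, authorship ....1...2..
After op 4 (move_left): buffer="dasdnhwnnqq" (len 11), cursors c1@4 c2@8, authorship ....1...2..
After op 5 (move_right): buffer="dasdnhwnnqq" (len 11), cursors c1@5 c2@9, authorship ....1...2..
After op 6 (delete): buffer="dasdhwnqq" (len 9), cursors c1@4 c2@7, authorship .........
After op 7 (insert('z')): buffer="dasdzhwnzqq" (len 11), cursors c1@5 c2@9, authorship ....1...2..
After op 8 (move_left): buffer="dasdzhwnzqq" (len 11), cursors c1@4 c2@8, authorship ....1...2..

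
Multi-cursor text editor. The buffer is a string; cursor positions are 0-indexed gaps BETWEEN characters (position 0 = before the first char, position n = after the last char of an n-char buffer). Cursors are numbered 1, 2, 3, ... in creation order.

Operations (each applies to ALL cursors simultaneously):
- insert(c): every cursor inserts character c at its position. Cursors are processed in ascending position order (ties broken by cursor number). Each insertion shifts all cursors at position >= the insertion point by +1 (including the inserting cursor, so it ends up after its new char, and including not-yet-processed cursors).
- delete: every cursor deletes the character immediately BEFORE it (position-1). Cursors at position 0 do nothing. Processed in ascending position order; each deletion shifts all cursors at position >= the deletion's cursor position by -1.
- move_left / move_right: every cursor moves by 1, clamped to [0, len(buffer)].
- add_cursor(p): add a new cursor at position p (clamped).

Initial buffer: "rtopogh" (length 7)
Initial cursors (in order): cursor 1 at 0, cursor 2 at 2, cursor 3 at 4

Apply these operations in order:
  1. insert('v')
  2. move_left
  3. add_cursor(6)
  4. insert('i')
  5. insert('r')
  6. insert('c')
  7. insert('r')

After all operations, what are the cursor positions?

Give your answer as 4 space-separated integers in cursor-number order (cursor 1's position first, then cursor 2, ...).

Answer: 4 11 22 22

Derivation:
After op 1 (insert('v')): buffer="vrtvopvogh" (len 10), cursors c1@1 c2@4 c3@7, authorship 1..2..3...
After op 2 (move_left): buffer="vrtvopvogh" (len 10), cursors c1@0 c2@3 c3@6, authorship 1..2..3...
After op 3 (add_cursor(6)): buffer="vrtvopvogh" (len 10), cursors c1@0 c2@3 c3@6 c4@6, authorship 1..2..3...
After op 4 (insert('i')): buffer="ivrtivopiivogh" (len 14), cursors c1@1 c2@5 c3@10 c4@10, authorship 11..22..343...
After op 5 (insert('r')): buffer="irvrtirvopiirrvogh" (len 18), cursors c1@2 c2@7 c3@14 c4@14, authorship 111..222..34343...
After op 6 (insert('c')): buffer="ircvrtircvopiirrccvogh" (len 22), cursors c1@3 c2@9 c3@18 c4@18, authorship 1111..2222..3434343...
After op 7 (insert('r')): buffer="ircrvrtircrvopiirrccrrvogh" (len 26), cursors c1@4 c2@11 c3@22 c4@22, authorship 11111..22222..343434343...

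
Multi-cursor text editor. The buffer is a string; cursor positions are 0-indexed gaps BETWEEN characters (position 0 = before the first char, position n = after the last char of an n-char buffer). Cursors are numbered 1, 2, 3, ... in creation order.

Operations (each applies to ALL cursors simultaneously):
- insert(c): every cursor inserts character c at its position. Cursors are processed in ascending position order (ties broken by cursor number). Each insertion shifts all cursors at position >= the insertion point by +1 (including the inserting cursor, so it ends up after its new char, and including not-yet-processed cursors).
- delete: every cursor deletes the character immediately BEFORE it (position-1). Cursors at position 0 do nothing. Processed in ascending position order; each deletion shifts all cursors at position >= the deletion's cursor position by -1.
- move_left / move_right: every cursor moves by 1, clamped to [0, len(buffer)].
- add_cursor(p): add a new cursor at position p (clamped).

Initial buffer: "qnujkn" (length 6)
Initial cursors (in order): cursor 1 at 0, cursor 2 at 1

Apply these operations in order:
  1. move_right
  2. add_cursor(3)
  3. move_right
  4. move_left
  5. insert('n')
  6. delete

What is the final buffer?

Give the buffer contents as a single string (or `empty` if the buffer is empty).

After op 1 (move_right): buffer="qnujkn" (len 6), cursors c1@1 c2@2, authorship ......
After op 2 (add_cursor(3)): buffer="qnujkn" (len 6), cursors c1@1 c2@2 c3@3, authorship ......
After op 3 (move_right): buffer="qnujkn" (len 6), cursors c1@2 c2@3 c3@4, authorship ......
After op 4 (move_left): buffer="qnujkn" (len 6), cursors c1@1 c2@2 c3@3, authorship ......
After op 5 (insert('n')): buffer="qnnnunjkn" (len 9), cursors c1@2 c2@4 c3@6, authorship .1.2.3...
After op 6 (delete): buffer="qnujkn" (len 6), cursors c1@1 c2@2 c3@3, authorship ......

Answer: qnujkn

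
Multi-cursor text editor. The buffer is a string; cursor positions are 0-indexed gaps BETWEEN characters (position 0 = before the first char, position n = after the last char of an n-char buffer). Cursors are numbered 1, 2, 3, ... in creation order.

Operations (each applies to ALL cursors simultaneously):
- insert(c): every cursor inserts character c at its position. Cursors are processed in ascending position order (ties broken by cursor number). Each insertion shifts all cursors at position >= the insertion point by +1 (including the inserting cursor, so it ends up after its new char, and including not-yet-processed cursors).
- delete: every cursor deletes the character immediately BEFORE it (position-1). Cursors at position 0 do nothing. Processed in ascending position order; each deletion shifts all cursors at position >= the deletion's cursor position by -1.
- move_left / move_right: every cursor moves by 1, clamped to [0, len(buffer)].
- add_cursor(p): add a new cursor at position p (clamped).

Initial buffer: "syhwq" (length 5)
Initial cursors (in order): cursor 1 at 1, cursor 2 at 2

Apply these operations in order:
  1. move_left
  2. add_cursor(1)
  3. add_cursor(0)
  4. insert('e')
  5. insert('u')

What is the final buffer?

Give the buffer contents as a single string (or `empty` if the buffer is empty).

Answer: eeuuseeuuyhwq

Derivation:
After op 1 (move_left): buffer="syhwq" (len 5), cursors c1@0 c2@1, authorship .....
After op 2 (add_cursor(1)): buffer="syhwq" (len 5), cursors c1@0 c2@1 c3@1, authorship .....
After op 3 (add_cursor(0)): buffer="syhwq" (len 5), cursors c1@0 c4@0 c2@1 c3@1, authorship .....
After op 4 (insert('e')): buffer="eeseeyhwq" (len 9), cursors c1@2 c4@2 c2@5 c3@5, authorship 14.23....
After op 5 (insert('u')): buffer="eeuuseeuuyhwq" (len 13), cursors c1@4 c4@4 c2@9 c3@9, authorship 1414.2323....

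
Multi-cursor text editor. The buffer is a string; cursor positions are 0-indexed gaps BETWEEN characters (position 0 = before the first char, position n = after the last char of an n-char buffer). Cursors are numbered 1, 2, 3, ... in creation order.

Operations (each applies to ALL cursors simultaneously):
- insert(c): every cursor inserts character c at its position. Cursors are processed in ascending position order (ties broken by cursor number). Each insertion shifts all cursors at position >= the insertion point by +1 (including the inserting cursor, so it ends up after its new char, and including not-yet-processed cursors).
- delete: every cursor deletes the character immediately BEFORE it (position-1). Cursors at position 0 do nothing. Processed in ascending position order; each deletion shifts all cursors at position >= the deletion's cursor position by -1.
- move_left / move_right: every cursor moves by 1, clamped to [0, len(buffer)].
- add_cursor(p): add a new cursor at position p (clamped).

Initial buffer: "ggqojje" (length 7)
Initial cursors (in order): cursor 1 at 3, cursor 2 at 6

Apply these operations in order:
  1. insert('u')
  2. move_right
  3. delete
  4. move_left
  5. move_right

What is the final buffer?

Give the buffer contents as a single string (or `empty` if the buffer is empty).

After op 1 (insert('u')): buffer="ggquojjue" (len 9), cursors c1@4 c2@8, authorship ...1...2.
After op 2 (move_right): buffer="ggquojjue" (len 9), cursors c1@5 c2@9, authorship ...1...2.
After op 3 (delete): buffer="ggqujju" (len 7), cursors c1@4 c2@7, authorship ...1..2
After op 4 (move_left): buffer="ggqujju" (len 7), cursors c1@3 c2@6, authorship ...1..2
After op 5 (move_right): buffer="ggqujju" (len 7), cursors c1@4 c2@7, authorship ...1..2

Answer: ggqujju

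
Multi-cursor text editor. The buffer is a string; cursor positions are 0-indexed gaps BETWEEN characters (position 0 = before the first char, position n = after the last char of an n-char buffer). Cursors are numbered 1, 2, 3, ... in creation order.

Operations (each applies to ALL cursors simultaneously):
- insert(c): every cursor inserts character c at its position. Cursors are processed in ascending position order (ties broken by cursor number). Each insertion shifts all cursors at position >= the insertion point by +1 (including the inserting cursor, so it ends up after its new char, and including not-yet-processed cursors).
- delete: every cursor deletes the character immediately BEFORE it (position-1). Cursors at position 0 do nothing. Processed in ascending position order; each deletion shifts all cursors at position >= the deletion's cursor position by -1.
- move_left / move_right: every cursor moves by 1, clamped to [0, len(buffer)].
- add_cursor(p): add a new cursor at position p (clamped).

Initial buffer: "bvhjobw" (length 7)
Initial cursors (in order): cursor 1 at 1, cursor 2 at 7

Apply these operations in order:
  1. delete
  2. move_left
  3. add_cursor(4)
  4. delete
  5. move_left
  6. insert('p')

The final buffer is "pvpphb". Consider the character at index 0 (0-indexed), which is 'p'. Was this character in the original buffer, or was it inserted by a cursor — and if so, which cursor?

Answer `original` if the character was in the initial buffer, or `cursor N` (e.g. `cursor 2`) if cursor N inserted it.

After op 1 (delete): buffer="vhjob" (len 5), cursors c1@0 c2@5, authorship .....
After op 2 (move_left): buffer="vhjob" (len 5), cursors c1@0 c2@4, authorship .....
After op 3 (add_cursor(4)): buffer="vhjob" (len 5), cursors c1@0 c2@4 c3@4, authorship .....
After op 4 (delete): buffer="vhb" (len 3), cursors c1@0 c2@2 c3@2, authorship ...
After op 5 (move_left): buffer="vhb" (len 3), cursors c1@0 c2@1 c3@1, authorship ...
After op 6 (insert('p')): buffer="pvpphb" (len 6), cursors c1@1 c2@4 c3@4, authorship 1.23..
Authorship (.=original, N=cursor N): 1 . 2 3 . .
Index 0: author = 1

Answer: cursor 1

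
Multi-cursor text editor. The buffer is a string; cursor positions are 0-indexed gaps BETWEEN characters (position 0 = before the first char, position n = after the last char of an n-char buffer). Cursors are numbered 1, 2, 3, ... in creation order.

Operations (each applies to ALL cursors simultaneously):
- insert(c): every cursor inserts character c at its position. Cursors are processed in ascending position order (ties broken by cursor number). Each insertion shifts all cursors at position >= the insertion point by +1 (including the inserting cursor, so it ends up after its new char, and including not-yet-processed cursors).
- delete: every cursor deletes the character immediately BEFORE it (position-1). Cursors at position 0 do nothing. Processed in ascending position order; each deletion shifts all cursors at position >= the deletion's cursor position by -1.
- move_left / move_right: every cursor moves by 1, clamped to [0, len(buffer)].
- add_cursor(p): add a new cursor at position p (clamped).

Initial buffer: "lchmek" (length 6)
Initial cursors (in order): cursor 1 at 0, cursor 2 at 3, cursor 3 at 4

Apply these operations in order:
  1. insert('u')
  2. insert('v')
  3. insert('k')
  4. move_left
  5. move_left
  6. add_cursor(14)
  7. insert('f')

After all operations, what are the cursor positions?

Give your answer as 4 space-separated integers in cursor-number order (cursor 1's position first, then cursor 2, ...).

After op 1 (insert('u')): buffer="ulchumuek" (len 9), cursors c1@1 c2@5 c3@7, authorship 1...2.3..
After op 2 (insert('v')): buffer="uvlchuvmuvek" (len 12), cursors c1@2 c2@7 c3@10, authorship 11...22.33..
After op 3 (insert('k')): buffer="uvklchuvkmuvkek" (len 15), cursors c1@3 c2@9 c3@13, authorship 111...222.333..
After op 4 (move_left): buffer="uvklchuvkmuvkek" (len 15), cursors c1@2 c2@8 c3@12, authorship 111...222.333..
After op 5 (move_left): buffer="uvklchuvkmuvkek" (len 15), cursors c1@1 c2@7 c3@11, authorship 111...222.333..
After op 6 (add_cursor(14)): buffer="uvklchuvkmuvkek" (len 15), cursors c1@1 c2@7 c3@11 c4@14, authorship 111...222.333..
After op 7 (insert('f')): buffer="ufvklchufvkmufvkefk" (len 19), cursors c1@2 c2@9 c3@14 c4@18, authorship 1111...2222.3333.4.

Answer: 2 9 14 18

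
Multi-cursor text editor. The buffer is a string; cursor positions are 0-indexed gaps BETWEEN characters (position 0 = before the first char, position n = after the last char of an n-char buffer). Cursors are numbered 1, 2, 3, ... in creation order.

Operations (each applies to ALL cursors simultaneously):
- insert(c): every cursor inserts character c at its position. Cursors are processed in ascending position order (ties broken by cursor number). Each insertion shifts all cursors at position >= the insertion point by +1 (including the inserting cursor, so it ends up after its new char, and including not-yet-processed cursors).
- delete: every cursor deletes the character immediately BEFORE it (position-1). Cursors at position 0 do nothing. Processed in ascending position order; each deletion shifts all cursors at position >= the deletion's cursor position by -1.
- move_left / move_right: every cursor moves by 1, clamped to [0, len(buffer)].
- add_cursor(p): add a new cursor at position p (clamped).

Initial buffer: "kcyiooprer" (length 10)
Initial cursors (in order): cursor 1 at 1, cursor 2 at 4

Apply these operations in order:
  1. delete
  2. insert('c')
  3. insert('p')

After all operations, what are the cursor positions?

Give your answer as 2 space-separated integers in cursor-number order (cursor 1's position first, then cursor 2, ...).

Answer: 2 6

Derivation:
After op 1 (delete): buffer="cyooprer" (len 8), cursors c1@0 c2@2, authorship ........
After op 2 (insert('c')): buffer="ccycooprer" (len 10), cursors c1@1 c2@4, authorship 1..2......
After op 3 (insert('p')): buffer="cpcycpooprer" (len 12), cursors c1@2 c2@6, authorship 11..22......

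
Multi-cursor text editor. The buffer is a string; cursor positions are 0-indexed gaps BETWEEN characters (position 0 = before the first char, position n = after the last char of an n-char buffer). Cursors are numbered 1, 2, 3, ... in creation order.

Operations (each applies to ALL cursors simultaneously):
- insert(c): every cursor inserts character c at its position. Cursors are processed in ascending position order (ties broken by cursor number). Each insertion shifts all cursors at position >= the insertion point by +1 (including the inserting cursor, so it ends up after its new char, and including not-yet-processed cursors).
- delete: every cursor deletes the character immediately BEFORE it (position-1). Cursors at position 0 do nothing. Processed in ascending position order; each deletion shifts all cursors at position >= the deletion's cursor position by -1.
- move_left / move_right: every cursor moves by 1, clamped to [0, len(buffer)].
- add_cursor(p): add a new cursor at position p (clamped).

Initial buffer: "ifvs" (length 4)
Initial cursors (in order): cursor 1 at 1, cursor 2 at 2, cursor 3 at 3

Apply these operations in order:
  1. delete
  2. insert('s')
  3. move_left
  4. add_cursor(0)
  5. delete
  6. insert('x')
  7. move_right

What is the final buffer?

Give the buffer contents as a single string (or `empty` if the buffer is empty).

After op 1 (delete): buffer="s" (len 1), cursors c1@0 c2@0 c3@0, authorship .
After op 2 (insert('s')): buffer="ssss" (len 4), cursors c1@3 c2@3 c3@3, authorship 123.
After op 3 (move_left): buffer="ssss" (len 4), cursors c1@2 c2@2 c3@2, authorship 123.
After op 4 (add_cursor(0)): buffer="ssss" (len 4), cursors c4@0 c1@2 c2@2 c3@2, authorship 123.
After op 5 (delete): buffer="ss" (len 2), cursors c1@0 c2@0 c3@0 c4@0, authorship 3.
After op 6 (insert('x')): buffer="xxxxss" (len 6), cursors c1@4 c2@4 c3@4 c4@4, authorship 12343.
After op 7 (move_right): buffer="xxxxss" (len 6), cursors c1@5 c2@5 c3@5 c4@5, authorship 12343.

Answer: xxxxss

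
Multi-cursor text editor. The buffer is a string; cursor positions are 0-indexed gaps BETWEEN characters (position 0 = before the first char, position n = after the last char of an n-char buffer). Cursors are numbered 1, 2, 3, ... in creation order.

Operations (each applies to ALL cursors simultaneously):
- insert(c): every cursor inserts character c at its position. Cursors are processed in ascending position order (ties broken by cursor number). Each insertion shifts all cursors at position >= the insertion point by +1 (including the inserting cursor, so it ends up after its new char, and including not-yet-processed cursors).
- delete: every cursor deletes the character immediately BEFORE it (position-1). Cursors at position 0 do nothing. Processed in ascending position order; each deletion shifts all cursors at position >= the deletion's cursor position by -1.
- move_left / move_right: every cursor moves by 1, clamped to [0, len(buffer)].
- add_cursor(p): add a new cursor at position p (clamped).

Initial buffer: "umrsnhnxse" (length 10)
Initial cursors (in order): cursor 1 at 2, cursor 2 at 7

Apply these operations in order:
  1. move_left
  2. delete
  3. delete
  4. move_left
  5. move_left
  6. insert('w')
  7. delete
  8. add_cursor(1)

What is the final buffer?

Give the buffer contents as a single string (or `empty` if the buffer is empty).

Answer: mrsnxse

Derivation:
After op 1 (move_left): buffer="umrsnhnxse" (len 10), cursors c1@1 c2@6, authorship ..........
After op 2 (delete): buffer="mrsnnxse" (len 8), cursors c1@0 c2@4, authorship ........
After op 3 (delete): buffer="mrsnxse" (len 7), cursors c1@0 c2@3, authorship .......
After op 4 (move_left): buffer="mrsnxse" (len 7), cursors c1@0 c2@2, authorship .......
After op 5 (move_left): buffer="mrsnxse" (len 7), cursors c1@0 c2@1, authorship .......
After op 6 (insert('w')): buffer="wmwrsnxse" (len 9), cursors c1@1 c2@3, authorship 1.2......
After op 7 (delete): buffer="mrsnxse" (len 7), cursors c1@0 c2@1, authorship .......
After op 8 (add_cursor(1)): buffer="mrsnxse" (len 7), cursors c1@0 c2@1 c3@1, authorship .......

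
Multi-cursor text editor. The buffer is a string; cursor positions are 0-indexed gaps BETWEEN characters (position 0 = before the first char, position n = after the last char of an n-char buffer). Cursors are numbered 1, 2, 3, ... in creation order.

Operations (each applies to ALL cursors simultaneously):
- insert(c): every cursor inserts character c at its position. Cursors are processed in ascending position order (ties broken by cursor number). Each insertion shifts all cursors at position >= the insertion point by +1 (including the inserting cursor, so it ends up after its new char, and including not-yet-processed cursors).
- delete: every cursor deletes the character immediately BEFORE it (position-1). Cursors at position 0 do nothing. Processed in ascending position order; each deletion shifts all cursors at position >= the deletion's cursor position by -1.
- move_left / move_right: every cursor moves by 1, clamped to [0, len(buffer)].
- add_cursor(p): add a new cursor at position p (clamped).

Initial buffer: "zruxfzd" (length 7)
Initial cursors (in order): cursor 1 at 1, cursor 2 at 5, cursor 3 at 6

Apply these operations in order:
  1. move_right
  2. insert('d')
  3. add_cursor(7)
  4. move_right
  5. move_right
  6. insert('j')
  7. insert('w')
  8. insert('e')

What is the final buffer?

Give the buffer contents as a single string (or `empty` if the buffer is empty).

Answer: zrduxjwefzddjwedjjwwee

Derivation:
After op 1 (move_right): buffer="zruxfzd" (len 7), cursors c1@2 c2@6 c3@7, authorship .......
After op 2 (insert('d')): buffer="zrduxfzddd" (len 10), cursors c1@3 c2@8 c3@10, authorship ..1....2.3
After op 3 (add_cursor(7)): buffer="zrduxfzddd" (len 10), cursors c1@3 c4@7 c2@8 c3@10, authorship ..1....2.3
After op 4 (move_right): buffer="zrduxfzddd" (len 10), cursors c1@4 c4@8 c2@9 c3@10, authorship ..1....2.3
After op 5 (move_right): buffer="zrduxfzddd" (len 10), cursors c1@5 c4@9 c2@10 c3@10, authorship ..1....2.3
After op 6 (insert('j')): buffer="zrduxjfzddjdjj" (len 14), cursors c1@6 c4@11 c2@14 c3@14, authorship ..1..1..2.4323
After op 7 (insert('w')): buffer="zrduxjwfzddjwdjjww" (len 18), cursors c1@7 c4@13 c2@18 c3@18, authorship ..1..11..2.4432323
After op 8 (insert('e')): buffer="zrduxjwefzddjwedjjwwee" (len 22), cursors c1@8 c4@15 c2@22 c3@22, authorship ..1..111..2.4443232323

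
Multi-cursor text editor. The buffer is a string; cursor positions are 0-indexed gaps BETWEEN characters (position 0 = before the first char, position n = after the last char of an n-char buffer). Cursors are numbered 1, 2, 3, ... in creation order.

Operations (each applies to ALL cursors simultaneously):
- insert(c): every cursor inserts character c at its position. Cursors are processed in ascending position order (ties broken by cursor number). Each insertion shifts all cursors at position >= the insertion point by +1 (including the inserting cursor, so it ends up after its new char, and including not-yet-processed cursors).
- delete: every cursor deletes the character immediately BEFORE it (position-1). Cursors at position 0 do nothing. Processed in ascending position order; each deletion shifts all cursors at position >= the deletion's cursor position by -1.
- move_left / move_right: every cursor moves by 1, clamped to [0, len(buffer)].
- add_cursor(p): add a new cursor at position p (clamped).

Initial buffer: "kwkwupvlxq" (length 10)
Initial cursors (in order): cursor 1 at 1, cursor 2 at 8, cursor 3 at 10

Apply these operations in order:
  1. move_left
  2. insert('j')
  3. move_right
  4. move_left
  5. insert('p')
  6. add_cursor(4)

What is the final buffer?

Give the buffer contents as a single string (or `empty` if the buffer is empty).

Answer: jpkwkwupvjplxjpq

Derivation:
After op 1 (move_left): buffer="kwkwupvlxq" (len 10), cursors c1@0 c2@7 c3@9, authorship ..........
After op 2 (insert('j')): buffer="jkwkwupvjlxjq" (len 13), cursors c1@1 c2@9 c3@12, authorship 1.......2..3.
After op 3 (move_right): buffer="jkwkwupvjlxjq" (len 13), cursors c1@2 c2@10 c3@13, authorship 1.......2..3.
After op 4 (move_left): buffer="jkwkwupvjlxjq" (len 13), cursors c1@1 c2@9 c3@12, authorship 1.......2..3.
After op 5 (insert('p')): buffer="jpkwkwupvjplxjpq" (len 16), cursors c1@2 c2@11 c3@15, authorship 11.......22..33.
After op 6 (add_cursor(4)): buffer="jpkwkwupvjplxjpq" (len 16), cursors c1@2 c4@4 c2@11 c3@15, authorship 11.......22..33.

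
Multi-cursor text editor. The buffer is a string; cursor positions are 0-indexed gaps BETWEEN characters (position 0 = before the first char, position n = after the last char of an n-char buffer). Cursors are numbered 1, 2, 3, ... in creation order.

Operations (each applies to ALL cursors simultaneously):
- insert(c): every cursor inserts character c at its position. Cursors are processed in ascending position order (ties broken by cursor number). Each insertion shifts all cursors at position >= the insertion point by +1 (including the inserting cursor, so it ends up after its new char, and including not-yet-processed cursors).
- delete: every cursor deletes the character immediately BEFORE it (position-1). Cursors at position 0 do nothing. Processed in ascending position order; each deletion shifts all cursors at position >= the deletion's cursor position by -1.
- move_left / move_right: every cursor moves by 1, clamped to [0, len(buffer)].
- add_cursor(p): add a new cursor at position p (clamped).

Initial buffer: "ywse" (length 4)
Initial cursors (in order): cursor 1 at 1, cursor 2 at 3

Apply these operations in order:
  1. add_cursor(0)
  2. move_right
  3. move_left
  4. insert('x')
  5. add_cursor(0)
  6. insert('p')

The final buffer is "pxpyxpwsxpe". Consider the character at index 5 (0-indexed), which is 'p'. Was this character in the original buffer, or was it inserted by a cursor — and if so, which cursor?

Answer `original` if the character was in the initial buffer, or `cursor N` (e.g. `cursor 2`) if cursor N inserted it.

After op 1 (add_cursor(0)): buffer="ywse" (len 4), cursors c3@0 c1@1 c2@3, authorship ....
After op 2 (move_right): buffer="ywse" (len 4), cursors c3@1 c1@2 c2@4, authorship ....
After op 3 (move_left): buffer="ywse" (len 4), cursors c3@0 c1@1 c2@3, authorship ....
After op 4 (insert('x')): buffer="xyxwsxe" (len 7), cursors c3@1 c1@3 c2@6, authorship 3.1..2.
After op 5 (add_cursor(0)): buffer="xyxwsxe" (len 7), cursors c4@0 c3@1 c1@3 c2@6, authorship 3.1..2.
After op 6 (insert('p')): buffer="pxpyxpwsxpe" (len 11), cursors c4@1 c3@3 c1@6 c2@10, authorship 433.11..22.
Authorship (.=original, N=cursor N): 4 3 3 . 1 1 . . 2 2 .
Index 5: author = 1

Answer: cursor 1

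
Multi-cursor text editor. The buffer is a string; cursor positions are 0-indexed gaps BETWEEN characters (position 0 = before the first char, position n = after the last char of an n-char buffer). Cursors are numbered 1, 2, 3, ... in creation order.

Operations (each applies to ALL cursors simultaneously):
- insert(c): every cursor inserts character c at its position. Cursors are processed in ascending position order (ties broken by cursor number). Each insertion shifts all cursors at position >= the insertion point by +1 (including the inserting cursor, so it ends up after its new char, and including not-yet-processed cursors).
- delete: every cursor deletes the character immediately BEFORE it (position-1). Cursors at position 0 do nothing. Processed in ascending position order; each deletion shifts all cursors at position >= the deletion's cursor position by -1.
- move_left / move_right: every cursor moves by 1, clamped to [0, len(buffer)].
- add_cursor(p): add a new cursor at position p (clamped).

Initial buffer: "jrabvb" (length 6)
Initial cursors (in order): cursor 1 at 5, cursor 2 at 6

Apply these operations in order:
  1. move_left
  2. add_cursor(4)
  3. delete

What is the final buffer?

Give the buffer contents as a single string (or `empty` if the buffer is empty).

Answer: jrb

Derivation:
After op 1 (move_left): buffer="jrabvb" (len 6), cursors c1@4 c2@5, authorship ......
After op 2 (add_cursor(4)): buffer="jrabvb" (len 6), cursors c1@4 c3@4 c2@5, authorship ......
After op 3 (delete): buffer="jrb" (len 3), cursors c1@2 c2@2 c3@2, authorship ...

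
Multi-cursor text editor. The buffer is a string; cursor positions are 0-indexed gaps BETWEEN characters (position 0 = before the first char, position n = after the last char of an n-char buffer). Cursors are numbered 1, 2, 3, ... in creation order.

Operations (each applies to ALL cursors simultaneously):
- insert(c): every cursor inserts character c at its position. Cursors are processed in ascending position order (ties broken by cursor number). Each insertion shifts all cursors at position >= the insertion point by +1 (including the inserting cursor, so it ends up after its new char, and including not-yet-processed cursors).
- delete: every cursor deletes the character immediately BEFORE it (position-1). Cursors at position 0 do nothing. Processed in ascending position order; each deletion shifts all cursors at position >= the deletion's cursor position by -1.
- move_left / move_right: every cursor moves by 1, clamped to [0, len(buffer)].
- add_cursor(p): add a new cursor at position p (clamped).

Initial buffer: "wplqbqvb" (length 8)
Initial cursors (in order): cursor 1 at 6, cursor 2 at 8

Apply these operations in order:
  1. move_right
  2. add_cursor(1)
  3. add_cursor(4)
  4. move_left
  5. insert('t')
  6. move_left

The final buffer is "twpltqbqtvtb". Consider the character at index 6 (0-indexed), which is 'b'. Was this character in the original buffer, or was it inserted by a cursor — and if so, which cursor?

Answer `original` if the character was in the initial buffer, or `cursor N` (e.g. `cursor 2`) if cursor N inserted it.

After op 1 (move_right): buffer="wplqbqvb" (len 8), cursors c1@7 c2@8, authorship ........
After op 2 (add_cursor(1)): buffer="wplqbqvb" (len 8), cursors c3@1 c1@7 c2@8, authorship ........
After op 3 (add_cursor(4)): buffer="wplqbqvb" (len 8), cursors c3@1 c4@4 c1@7 c2@8, authorship ........
After op 4 (move_left): buffer="wplqbqvb" (len 8), cursors c3@0 c4@3 c1@6 c2@7, authorship ........
After op 5 (insert('t')): buffer="twpltqbqtvtb" (len 12), cursors c3@1 c4@5 c1@9 c2@11, authorship 3...4...1.2.
After op 6 (move_left): buffer="twpltqbqtvtb" (len 12), cursors c3@0 c4@4 c1@8 c2@10, authorship 3...4...1.2.
Authorship (.=original, N=cursor N): 3 . . . 4 . . . 1 . 2 .
Index 6: author = original

Answer: original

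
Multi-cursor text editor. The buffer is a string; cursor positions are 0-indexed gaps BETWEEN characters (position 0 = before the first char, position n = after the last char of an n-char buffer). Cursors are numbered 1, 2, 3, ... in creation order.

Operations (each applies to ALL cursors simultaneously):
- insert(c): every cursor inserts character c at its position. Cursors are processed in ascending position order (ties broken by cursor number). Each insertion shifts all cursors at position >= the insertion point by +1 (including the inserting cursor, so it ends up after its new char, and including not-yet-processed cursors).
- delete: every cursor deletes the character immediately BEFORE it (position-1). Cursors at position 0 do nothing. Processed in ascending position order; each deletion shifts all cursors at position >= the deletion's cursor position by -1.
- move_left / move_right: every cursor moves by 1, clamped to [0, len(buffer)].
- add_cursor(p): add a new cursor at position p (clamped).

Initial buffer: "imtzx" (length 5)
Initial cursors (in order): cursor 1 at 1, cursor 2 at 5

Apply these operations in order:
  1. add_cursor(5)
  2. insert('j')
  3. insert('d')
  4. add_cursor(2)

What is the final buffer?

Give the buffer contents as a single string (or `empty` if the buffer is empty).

Answer: ijdmtzxjjdd

Derivation:
After op 1 (add_cursor(5)): buffer="imtzx" (len 5), cursors c1@1 c2@5 c3@5, authorship .....
After op 2 (insert('j')): buffer="ijmtzxjj" (len 8), cursors c1@2 c2@8 c3@8, authorship .1....23
After op 3 (insert('d')): buffer="ijdmtzxjjdd" (len 11), cursors c1@3 c2@11 c3@11, authorship .11....2323
After op 4 (add_cursor(2)): buffer="ijdmtzxjjdd" (len 11), cursors c4@2 c1@3 c2@11 c3@11, authorship .11....2323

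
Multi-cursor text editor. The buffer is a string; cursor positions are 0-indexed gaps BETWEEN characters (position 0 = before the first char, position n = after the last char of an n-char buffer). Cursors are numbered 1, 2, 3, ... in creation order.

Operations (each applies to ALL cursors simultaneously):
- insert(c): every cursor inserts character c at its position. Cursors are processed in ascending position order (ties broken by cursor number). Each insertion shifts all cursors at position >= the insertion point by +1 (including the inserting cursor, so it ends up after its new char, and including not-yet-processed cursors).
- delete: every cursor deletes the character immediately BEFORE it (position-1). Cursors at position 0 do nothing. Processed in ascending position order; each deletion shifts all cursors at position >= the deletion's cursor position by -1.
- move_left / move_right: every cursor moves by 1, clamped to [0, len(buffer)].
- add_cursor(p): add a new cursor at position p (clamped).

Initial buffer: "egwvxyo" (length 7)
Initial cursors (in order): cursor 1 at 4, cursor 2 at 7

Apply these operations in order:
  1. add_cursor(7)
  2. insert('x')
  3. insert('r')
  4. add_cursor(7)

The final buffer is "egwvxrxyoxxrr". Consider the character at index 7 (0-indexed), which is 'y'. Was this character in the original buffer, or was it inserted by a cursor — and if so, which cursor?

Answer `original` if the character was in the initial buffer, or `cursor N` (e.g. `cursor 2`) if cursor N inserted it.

After op 1 (add_cursor(7)): buffer="egwvxyo" (len 7), cursors c1@4 c2@7 c3@7, authorship .......
After op 2 (insert('x')): buffer="egwvxxyoxx" (len 10), cursors c1@5 c2@10 c3@10, authorship ....1...23
After op 3 (insert('r')): buffer="egwvxrxyoxxrr" (len 13), cursors c1@6 c2@13 c3@13, authorship ....11...2323
After op 4 (add_cursor(7)): buffer="egwvxrxyoxxrr" (len 13), cursors c1@6 c4@7 c2@13 c3@13, authorship ....11...2323
Authorship (.=original, N=cursor N): . . . . 1 1 . . . 2 3 2 3
Index 7: author = original

Answer: original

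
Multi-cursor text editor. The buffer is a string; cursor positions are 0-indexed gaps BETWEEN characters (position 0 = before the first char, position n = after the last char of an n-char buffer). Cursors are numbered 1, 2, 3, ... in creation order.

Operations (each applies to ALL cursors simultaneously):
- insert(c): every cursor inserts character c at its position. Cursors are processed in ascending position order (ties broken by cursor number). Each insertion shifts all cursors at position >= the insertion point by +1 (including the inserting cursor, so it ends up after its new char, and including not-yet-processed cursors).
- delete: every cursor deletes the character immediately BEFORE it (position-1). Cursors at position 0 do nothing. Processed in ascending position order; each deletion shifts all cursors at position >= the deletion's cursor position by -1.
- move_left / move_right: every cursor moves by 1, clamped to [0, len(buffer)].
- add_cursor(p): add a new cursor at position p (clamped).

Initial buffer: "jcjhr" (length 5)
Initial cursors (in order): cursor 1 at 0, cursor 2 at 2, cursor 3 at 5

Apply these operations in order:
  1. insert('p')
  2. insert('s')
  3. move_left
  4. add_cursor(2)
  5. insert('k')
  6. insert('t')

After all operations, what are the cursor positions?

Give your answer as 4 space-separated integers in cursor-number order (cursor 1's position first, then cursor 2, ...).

After op 1 (insert('p')): buffer="pjcpjhrp" (len 8), cursors c1@1 c2@4 c3@8, authorship 1..2...3
After op 2 (insert('s')): buffer="psjcpsjhrps" (len 11), cursors c1@2 c2@6 c3@11, authorship 11..22...33
After op 3 (move_left): buffer="psjcpsjhrps" (len 11), cursors c1@1 c2@5 c3@10, authorship 11..22...33
After op 4 (add_cursor(2)): buffer="psjcpsjhrps" (len 11), cursors c1@1 c4@2 c2@5 c3@10, authorship 11..22...33
After op 5 (insert('k')): buffer="pkskjcpksjhrpks" (len 15), cursors c1@2 c4@4 c2@8 c3@14, authorship 1114..222...333
After op 6 (insert('t')): buffer="pktsktjcpktsjhrpkts" (len 19), cursors c1@3 c4@6 c2@11 c3@18, authorship 111144..2222...3333

Answer: 3 11 18 6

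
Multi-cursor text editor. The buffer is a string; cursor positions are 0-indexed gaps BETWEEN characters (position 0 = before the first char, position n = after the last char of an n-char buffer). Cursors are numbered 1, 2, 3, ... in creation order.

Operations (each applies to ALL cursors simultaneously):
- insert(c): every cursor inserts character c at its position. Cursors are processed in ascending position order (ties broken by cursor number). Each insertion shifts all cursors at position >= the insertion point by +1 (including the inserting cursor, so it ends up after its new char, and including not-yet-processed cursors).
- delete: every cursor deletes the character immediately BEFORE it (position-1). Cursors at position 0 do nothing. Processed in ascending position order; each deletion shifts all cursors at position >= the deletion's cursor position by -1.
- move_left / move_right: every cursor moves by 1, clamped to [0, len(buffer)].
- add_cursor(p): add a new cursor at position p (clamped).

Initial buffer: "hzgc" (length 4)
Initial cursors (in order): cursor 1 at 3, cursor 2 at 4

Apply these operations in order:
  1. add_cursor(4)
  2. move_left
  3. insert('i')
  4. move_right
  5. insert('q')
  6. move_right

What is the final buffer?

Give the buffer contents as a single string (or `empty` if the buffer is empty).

After op 1 (add_cursor(4)): buffer="hzgc" (len 4), cursors c1@3 c2@4 c3@4, authorship ....
After op 2 (move_left): buffer="hzgc" (len 4), cursors c1@2 c2@3 c3@3, authorship ....
After op 3 (insert('i')): buffer="hzigiic" (len 7), cursors c1@3 c2@6 c3@6, authorship ..1.23.
After op 4 (move_right): buffer="hzigiic" (len 7), cursors c1@4 c2@7 c3@7, authorship ..1.23.
After op 5 (insert('q')): buffer="hzigqiicqq" (len 10), cursors c1@5 c2@10 c3@10, authorship ..1.123.23
After op 6 (move_right): buffer="hzigqiicqq" (len 10), cursors c1@6 c2@10 c3@10, authorship ..1.123.23

Answer: hzigqiicqq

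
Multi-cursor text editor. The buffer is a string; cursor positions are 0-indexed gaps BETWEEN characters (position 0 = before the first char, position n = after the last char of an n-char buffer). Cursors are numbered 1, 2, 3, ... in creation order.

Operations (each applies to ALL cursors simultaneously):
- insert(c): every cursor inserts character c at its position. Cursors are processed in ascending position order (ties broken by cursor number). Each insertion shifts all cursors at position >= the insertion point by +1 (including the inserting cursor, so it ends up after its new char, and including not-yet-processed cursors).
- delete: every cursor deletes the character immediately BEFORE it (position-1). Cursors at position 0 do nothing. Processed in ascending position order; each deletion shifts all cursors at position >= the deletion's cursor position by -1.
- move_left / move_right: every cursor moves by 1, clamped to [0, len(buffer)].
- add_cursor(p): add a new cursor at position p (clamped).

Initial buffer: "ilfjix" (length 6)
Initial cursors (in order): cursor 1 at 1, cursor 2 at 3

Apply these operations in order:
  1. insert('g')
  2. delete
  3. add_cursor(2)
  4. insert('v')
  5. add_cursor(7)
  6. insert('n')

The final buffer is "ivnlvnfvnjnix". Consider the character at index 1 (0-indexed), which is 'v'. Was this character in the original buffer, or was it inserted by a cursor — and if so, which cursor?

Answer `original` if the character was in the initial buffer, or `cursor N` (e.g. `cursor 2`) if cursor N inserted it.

Answer: cursor 1

Derivation:
After op 1 (insert('g')): buffer="iglfgjix" (len 8), cursors c1@2 c2@5, authorship .1..2...
After op 2 (delete): buffer="ilfjix" (len 6), cursors c1@1 c2@3, authorship ......
After op 3 (add_cursor(2)): buffer="ilfjix" (len 6), cursors c1@1 c3@2 c2@3, authorship ......
After op 4 (insert('v')): buffer="ivlvfvjix" (len 9), cursors c1@2 c3@4 c2@6, authorship .1.3.2...
After op 5 (add_cursor(7)): buffer="ivlvfvjix" (len 9), cursors c1@2 c3@4 c2@6 c4@7, authorship .1.3.2...
After op 6 (insert('n')): buffer="ivnlvnfvnjnix" (len 13), cursors c1@3 c3@6 c2@9 c4@11, authorship .11.33.22.4..
Authorship (.=original, N=cursor N): . 1 1 . 3 3 . 2 2 . 4 . .
Index 1: author = 1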